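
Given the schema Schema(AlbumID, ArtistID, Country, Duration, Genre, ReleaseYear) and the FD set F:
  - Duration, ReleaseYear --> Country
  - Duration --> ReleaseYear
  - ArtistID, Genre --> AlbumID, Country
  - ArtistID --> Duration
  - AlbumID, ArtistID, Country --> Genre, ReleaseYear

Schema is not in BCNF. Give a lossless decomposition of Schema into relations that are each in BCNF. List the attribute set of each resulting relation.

Candidate keys of the original relation: {AlbumID, ArtistID}, {ArtistID, Genre}.
In {AlbumID, ArtistID, Country, Duration, Genre, ReleaseYear}, {Duration, ReleaseYear} is not a superkey ({Duration, ReleaseYear}⁺ restricted to this set is {Country, Duration, ReleaseYear}), so split on Duration, ReleaseYear --> Country into {Country, Duration, ReleaseYear} and {AlbumID, ArtistID, Duration, Genre, ReleaseYear}.
{Country, Duration, ReleaseYear} is in BCNF.
In {AlbumID, ArtistID, Duration, Genre, ReleaseYear}, {Duration} is not a superkey ({Duration}⁺ restricted to this set is {Duration, ReleaseYear}), so split on Duration --> ReleaseYear into {Duration, ReleaseYear} and {AlbumID, ArtistID, Duration, Genre}.
{Duration, ReleaseYear} is in BCNF.
In {AlbumID, ArtistID, Duration, Genre}, {ArtistID} is not a superkey ({ArtistID}⁺ restricted to this set is {ArtistID, Duration}), so split on ArtistID --> Duration into {ArtistID, Duration} and {AlbumID, ArtistID, Genre}.
{ArtistID, Duration} is in BCNF.
{AlbumID, ArtistID, Genre} is in BCNF.

{AlbumID, ArtistID, Genre}; {ArtistID, Duration}; {Country, Duration, ReleaseYear}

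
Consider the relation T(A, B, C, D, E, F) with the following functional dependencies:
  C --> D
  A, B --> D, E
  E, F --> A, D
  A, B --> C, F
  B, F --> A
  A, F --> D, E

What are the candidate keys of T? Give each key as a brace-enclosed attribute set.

No FD produces {B}, so it must be in every candidate key.
{A, B} is a candidate key since {A, B}⁺ = {A, B, C, D, E, F} covers every attribute.
{B, F} is a candidate key since {B, F}⁺ = {A, B, C, D, E, F} covers every attribute.
No proper subset of any of these is a key, and no other minimal superkey exists.

{A, B}, {B, F}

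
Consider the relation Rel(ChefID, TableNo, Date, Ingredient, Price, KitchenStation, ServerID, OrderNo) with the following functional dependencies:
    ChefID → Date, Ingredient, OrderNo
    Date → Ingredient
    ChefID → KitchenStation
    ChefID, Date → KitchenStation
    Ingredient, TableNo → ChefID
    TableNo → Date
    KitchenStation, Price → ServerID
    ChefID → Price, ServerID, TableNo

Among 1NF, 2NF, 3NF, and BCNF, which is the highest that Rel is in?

Candidate keys: {ChefID}, {TableNo}. Prime attributes: {ChefID, TableNo}.
Date → Ingredient: {Date}⁺ = {Date, Ingredient}, which is not all of the attributes, so the left side is not a superkey — BCNF is violated.
Because {Ingredient} is non-prime and the left side of Date → Ingredient is not a superkey, the relation is not in 3NF.
With only single-attribute keys there can be no partial dependency, so 2NF holds.

2NF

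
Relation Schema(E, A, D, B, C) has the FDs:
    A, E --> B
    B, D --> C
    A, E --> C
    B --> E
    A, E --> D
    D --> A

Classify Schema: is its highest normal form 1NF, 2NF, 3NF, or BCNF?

Candidate keys: {A, B}, {A, E}, {B, D}, {D, E}. Prime attributes: {A, B, D, E}.
B --> E: {B}⁺ = {B, E}, which is not all of the attributes, so the left side is not a superkey — BCNF is violated.
Its right-hand attributes {E} are all prime, as are those of every other non-superkey FD — the relation is in 3NF.

3NF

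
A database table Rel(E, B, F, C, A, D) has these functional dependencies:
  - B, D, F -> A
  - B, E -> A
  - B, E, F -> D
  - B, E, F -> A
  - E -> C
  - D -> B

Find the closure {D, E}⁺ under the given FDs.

Start with {D, E}.
E -> C applies; add {C} → now {C, D, E}.
D -> B applies; add {B} → now {B, C, D, E}.
B, E -> A applies; add {A} → now {A, B, C, D, E}.
No further FD applies.

{A, B, C, D, E}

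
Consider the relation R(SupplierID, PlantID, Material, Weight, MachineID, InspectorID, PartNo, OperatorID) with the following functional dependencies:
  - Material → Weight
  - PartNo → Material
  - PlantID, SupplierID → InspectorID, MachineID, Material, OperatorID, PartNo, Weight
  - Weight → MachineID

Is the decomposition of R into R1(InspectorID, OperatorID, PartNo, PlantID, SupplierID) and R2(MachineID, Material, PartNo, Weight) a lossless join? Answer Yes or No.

Yes

R1 ∩ R2 = {PartNo}; its closure under F is {MachineID, Material, PartNo, Weight}.
Since R2 ⊆ {MachineID, Material, PartNo, Weight}, the intersection is a superkey of R2; the decomposition is lossless.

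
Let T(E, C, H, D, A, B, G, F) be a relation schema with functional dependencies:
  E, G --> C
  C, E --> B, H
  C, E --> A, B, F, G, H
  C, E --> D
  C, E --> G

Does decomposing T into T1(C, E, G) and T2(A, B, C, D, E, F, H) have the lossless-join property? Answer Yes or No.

The shared attributes are {C, E} and {C, E}⁺ = {A, B, C, D, E, F, G, H}.
Since T1 ⊆ {A, B, C, D, E, F, G, H}, the intersection is a superkey of T1; the decomposition is lossless.

Yes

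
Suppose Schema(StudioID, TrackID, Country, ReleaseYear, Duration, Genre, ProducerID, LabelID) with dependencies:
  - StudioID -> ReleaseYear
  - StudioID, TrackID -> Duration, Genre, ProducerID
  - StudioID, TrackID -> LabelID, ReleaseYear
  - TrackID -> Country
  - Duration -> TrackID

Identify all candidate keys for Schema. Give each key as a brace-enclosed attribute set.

{Duration, StudioID}, {StudioID, TrackID}

{StudioID} never appears on the right of any FD, so every key must include it.
{Duration, StudioID}⁺ = {Country, Duration, Genre, LabelID, ProducerID, ReleaseYear, StudioID, TrackID} — all of the relation — so {Duration, StudioID} is a candidate key.
{StudioID, TrackID}⁺ = {Country, Duration, Genre, LabelID, ProducerID, ReleaseYear, StudioID, TrackID} — all of the relation — so {StudioID, TrackID} is a candidate key.
No proper subset of any of these is a key, and no other minimal superkey exists.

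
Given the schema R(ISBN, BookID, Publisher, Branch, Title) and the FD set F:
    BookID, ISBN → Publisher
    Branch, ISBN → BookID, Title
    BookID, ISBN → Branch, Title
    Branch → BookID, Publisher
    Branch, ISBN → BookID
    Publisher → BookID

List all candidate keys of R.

{BookID, ISBN}, {Branch, ISBN}, {ISBN, Publisher}

{ISBN} never appears on the right of any FD, so every key must include it.
{BookID, ISBN} is a candidate key since {BookID, ISBN}⁺ = {BookID, Branch, ISBN, Publisher, Title} covers every attribute.
{Branch, ISBN} is a candidate key since {Branch, ISBN}⁺ = {BookID, Branch, ISBN, Publisher, Title} covers every attribute.
{ISBN, Publisher} is a candidate key since {ISBN, Publisher}⁺ = {BookID, Branch, ISBN, Publisher, Title} covers every attribute.
No proper subset of any of these is a key, and no other minimal superkey exists.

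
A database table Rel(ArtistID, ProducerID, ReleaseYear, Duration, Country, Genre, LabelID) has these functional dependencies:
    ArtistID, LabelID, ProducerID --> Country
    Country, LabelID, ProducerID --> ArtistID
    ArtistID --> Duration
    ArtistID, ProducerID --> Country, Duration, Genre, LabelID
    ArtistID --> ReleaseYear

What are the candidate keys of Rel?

{ArtistID, ProducerID}, {Country, LabelID, ProducerID}

{ProducerID} never appears on the right of any FD, so every key must include it.
{ArtistID, ProducerID} is a candidate key since {ArtistID, ProducerID}⁺ = {ArtistID, Country, Duration, Genre, LabelID, ProducerID, ReleaseYear} covers every attribute.
{Country, LabelID, ProducerID} is a candidate key since {Country, LabelID, ProducerID}⁺ = {ArtistID, Country, Duration, Genre, LabelID, ProducerID, ReleaseYear} covers every attribute.
These are minimal and exhaustive — every other superkey contains one of them.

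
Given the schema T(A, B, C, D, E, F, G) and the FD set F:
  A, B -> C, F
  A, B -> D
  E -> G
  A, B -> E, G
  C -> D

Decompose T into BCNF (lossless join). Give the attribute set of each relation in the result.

{A, B, C, E, F}; {C, D}; {E, G}

Candidate key of the original relation: {A, B}.
Within {A, B, C, D, E, F, G}: {E}⁺ ∩ {A, B, C, D, E, F, G} = {E, G}, not the whole set, so E -> G violates BCNF; decompose into {E, G} and {A, B, C, D, E, F}.
{E, G} is in BCNF.
Within {A, B, C, D, E, F}: {C}⁺ ∩ {A, B, C, D, E, F} = {C, D}, not the whole set, so C -> D violates BCNF; decompose into {C, D} and {A, B, C, E, F}.
{C, D} is in BCNF.
{A, B, C, E, F} is in BCNF.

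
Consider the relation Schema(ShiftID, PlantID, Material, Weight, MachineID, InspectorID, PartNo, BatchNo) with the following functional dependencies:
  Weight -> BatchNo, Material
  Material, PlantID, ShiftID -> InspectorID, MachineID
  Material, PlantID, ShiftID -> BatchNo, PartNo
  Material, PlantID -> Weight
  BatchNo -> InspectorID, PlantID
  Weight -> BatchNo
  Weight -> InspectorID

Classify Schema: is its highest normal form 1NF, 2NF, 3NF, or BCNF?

1NF

Candidate keys: {BatchNo, Material, ShiftID}, {Material, PlantID, ShiftID}, {ShiftID, Weight}. Prime attributes: {BatchNo, Material, PlantID, ShiftID, Weight}.
For Weight -> BatchNo, Material we have {Weight}⁺ = {BatchNo, InspectorID, Material, PlantID, Weight}; {Weight} is not a superkey, so BCNF fails.
Because {InspectorID} is non-prime and the left side of BatchNo -> InspectorID, PlantID is not a superkey, the relation is not in 3NF.
{Weight} is a proper subset of the key {ShiftID, Weight}, and {Weight}⁺ contains the non-prime attribute {InspectorID} — a partial dependency, so 2NF is violated.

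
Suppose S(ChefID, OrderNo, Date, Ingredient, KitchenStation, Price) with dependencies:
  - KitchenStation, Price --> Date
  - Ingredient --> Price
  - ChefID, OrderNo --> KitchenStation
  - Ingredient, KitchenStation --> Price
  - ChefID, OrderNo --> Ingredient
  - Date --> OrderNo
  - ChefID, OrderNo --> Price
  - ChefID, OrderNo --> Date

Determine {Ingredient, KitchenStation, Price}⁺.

{Date, Ingredient, KitchenStation, OrderNo, Price}

Start with {Ingredient, KitchenStation, Price}.
KitchenStation, Price --> Date applies; add {Date} → now {Date, Ingredient, KitchenStation, Price}.
Date --> OrderNo applies; add {OrderNo} → now {Date, Ingredient, KitchenStation, OrderNo, Price}.
No further FD applies.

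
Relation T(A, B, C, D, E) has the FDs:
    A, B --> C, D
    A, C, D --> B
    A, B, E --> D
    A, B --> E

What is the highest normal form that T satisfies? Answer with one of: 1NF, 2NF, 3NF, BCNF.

BCNF

Candidate keys: {A, B}, {A, C, D}. Prime attributes: {A, B, C, D}.
Each dependency's left side is a superkey — BCNF holds.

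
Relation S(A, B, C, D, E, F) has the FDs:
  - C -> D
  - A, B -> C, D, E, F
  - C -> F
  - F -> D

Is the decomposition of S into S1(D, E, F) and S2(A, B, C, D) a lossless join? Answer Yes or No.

S1 ∩ S2 = {D}; its closure under F is {D}.
S1 ⊄ {D} and S2 ⊄ {D}, so the split is lossy.

No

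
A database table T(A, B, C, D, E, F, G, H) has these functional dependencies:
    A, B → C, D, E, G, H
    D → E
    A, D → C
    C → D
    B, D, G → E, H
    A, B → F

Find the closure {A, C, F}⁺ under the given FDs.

{A, C, D, E, F}

Start with {A, C, F}.
C → D applies; add {D} → now {A, C, D, F}.
D → E applies; add {E} → now {A, C, D, E, F}.
No further FD applies.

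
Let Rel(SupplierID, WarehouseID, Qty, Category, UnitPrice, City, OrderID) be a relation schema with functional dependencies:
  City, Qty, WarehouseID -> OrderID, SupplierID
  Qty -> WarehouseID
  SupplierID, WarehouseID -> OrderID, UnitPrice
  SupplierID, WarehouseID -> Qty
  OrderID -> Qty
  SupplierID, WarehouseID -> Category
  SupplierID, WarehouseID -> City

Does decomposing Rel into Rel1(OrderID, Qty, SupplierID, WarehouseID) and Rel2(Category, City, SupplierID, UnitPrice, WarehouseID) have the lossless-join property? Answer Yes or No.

The shared attributes are {SupplierID, WarehouseID} and {SupplierID, WarehouseID}⁺ = {Category, City, OrderID, Qty, SupplierID, UnitPrice, WarehouseID}.
This includes all of Rel1, so the common attributes are a superkey of Rel1 — the join is lossless.

Yes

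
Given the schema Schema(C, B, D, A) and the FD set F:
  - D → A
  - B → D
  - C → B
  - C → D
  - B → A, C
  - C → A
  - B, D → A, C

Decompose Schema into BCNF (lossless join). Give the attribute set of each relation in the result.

{A, D}; {B, C, D}

Candidate keys of the original relation: {B}, {C}.
In {A, B, C, D}, {D} is not a superkey ({D}⁺ restricted to this set is {A, D}), so split on D → A into {A, D} and {B, C, D}.
{A, D} is in BCNF.
{B, C, D} is in BCNF.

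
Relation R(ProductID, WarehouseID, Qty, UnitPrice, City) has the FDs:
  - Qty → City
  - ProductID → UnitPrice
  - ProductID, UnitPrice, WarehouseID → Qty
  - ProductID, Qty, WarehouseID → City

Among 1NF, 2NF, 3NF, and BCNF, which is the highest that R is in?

Candidate key: {ProductID, WarehouseID}. Prime attributes: {ProductID, WarehouseID}.
Qty → City breaks BCNF: {Qty}⁺ = {City, Qty}, so {Qty} is not a superkey.
Because {City} is non-prime and the left side of Qty → City is not a superkey, the relation is not in 3NF.
The proper key subset {ProductID} of {ProductID, WarehouseID} determines non-prime {UnitPrice}, so the relation is not even in 2NF.

1NF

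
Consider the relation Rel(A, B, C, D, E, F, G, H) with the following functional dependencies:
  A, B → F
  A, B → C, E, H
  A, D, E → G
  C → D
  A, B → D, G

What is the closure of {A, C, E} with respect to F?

{A, C, D, E, G}

Start with {A, C, E}.
C → D applies; add {D} → now {A, C, D, E}.
A, D, E → G applies; add {G} → now {A, C, D, E, G}.
No further FD applies.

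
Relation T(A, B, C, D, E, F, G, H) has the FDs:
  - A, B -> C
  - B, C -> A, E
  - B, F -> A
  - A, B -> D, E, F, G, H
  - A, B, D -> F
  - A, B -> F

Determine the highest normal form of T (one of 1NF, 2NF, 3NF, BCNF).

Candidate keys: {A, B}, {B, C}, {B, F}. Prime attributes: {A, B, C, F}.
The left-hand side of every FD is a superkey, so BCNF is satisfied.

BCNF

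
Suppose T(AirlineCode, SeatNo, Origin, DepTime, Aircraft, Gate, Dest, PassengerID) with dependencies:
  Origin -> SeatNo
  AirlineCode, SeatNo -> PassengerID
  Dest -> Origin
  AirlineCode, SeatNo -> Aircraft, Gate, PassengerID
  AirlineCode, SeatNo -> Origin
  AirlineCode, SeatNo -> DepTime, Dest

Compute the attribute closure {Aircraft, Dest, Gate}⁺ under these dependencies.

{Aircraft, Dest, Gate, Origin, SeatNo}

Start with {Aircraft, Dest, Gate}.
Dest -> Origin applies; add {Origin} → now {Aircraft, Dest, Gate, Origin}.
Origin -> SeatNo applies; add {SeatNo} → now {Aircraft, Dest, Gate, Origin, SeatNo}.
No further FD applies.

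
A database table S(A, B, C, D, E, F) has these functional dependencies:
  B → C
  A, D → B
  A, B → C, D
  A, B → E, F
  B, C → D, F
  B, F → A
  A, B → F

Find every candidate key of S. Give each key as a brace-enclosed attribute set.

{B} is a candidate key since {B}⁺ = {A, B, C, D, E, F} covers every attribute.
{A, D} is a candidate key since {A, D}⁺ = {A, B, C, D, E, F} covers every attribute.
Any other superkey properly contains one of these, so there are no further candidate keys.

{A, D}, {B}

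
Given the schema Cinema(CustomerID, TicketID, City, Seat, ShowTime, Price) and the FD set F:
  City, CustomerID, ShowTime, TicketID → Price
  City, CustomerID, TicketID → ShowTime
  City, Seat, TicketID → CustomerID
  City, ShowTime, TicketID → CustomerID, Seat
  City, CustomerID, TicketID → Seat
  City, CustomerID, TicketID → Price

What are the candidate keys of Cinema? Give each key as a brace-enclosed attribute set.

{City, TicketID} never appear on the right of any FD, so every key must include all of them.
{City, CustomerID, TicketID} is a candidate key since {City, CustomerID, TicketID}⁺ = {City, CustomerID, Price, Seat, ShowTime, TicketID} covers every attribute.
{City, Seat, TicketID} is a candidate key since {City, Seat, TicketID}⁺ = {City, CustomerID, Price, Seat, ShowTime, TicketID} covers every attribute.
{City, ShowTime, TicketID} is a candidate key since {City, ShowTime, TicketID}⁺ = {City, CustomerID, Price, Seat, ShowTime, TicketID} covers every attribute.
Any other superkey properly contains one of these, so there are no further candidate keys.

{City, CustomerID, TicketID}, {City, Seat, TicketID}, {City, ShowTime, TicketID}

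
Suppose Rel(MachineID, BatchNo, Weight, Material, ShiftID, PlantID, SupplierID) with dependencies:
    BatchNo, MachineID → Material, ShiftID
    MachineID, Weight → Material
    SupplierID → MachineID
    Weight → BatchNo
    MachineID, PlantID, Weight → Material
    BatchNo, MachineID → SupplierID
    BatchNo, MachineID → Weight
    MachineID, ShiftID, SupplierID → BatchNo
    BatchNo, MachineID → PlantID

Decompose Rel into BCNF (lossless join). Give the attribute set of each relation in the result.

Candidate keys of the original relation: {BatchNo, MachineID}, {BatchNo, SupplierID}, {MachineID, Weight}, {ShiftID, SupplierID}, {SupplierID, Weight}.
{BatchNo, MachineID, Material, PlantID, ShiftID, SupplierID, Weight}: {SupplierID} determines {MachineID, SupplierID} here but is not a superkey — split on SupplierID → MachineID, giving {MachineID, SupplierID} and {BatchNo, Material, PlantID, ShiftID, SupplierID, Weight}.
{MachineID, SupplierID} has no BCNF violation.
{BatchNo, Material, PlantID, ShiftID, SupplierID, Weight}: {Weight} determines {BatchNo, Weight} here but is not a superkey — split on Weight → BatchNo, giving {BatchNo, Weight} and {Material, PlantID, ShiftID, SupplierID, Weight}.
{BatchNo, Weight} has no BCNF violation.
{Material, PlantID, ShiftID, SupplierID, Weight} has no BCNF violation.

{BatchNo, Weight}; {MachineID, SupplierID}; {Material, PlantID, ShiftID, SupplierID, Weight}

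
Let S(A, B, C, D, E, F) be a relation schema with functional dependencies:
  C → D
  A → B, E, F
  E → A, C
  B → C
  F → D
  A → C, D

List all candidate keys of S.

{A}, {E}

{A}⁺ = {A, B, C, D, E, F} — all of the relation — so {A} is a candidate key.
{E}⁺ = {A, B, C, D, E, F} — all of the relation — so {E} is a candidate key.
These are minimal and exhaustive — every other superkey contains one of them.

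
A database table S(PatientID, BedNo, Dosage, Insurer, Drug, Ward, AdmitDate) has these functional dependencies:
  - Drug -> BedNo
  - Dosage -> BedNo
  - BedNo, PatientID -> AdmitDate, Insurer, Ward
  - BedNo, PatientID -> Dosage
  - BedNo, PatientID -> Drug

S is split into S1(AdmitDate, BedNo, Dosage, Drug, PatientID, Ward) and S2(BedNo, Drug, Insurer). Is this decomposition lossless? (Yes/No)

No

Common attributes: {BedNo, Drug}; their closure is {BedNo, Drug}.
Neither S1 nor S2 is contained in that closure, so the decomposition is lossy.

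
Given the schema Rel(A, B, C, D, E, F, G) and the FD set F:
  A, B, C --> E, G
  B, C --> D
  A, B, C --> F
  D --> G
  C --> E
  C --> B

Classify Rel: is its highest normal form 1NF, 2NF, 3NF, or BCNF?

Candidate key: {A, C}. Prime attributes: {A, C}.
For B, C --> D we have {B, C}⁺ = {B, C, D, E, G}; {B, C} is not a superkey, so BCNF fails.
B, C --> D determines the non-prime attribute {D} from a non-superkey — 3NF is violated.
{C} is a proper subset of the key {A, C}, and {C}⁺ contains the non-prime attributes {B, D, E, G} — a partial dependency, so 2NF is violated.

1NF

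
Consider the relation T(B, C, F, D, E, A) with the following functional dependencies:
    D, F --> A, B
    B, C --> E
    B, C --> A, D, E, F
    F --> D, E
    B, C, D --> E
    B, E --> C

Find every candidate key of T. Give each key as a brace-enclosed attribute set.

{F} is a candidate key since {F}⁺ = {A, B, C, D, E, F} covers every attribute.
{B, C} is a candidate key since {B, C}⁺ = {A, B, C, D, E, F} covers every attribute.
{B, E} is a candidate key since {B, E}⁺ = {A, B, C, D, E, F} covers every attribute.
These are minimal and exhaustive — every other superkey contains one of them.

{B, C}, {B, E}, {F}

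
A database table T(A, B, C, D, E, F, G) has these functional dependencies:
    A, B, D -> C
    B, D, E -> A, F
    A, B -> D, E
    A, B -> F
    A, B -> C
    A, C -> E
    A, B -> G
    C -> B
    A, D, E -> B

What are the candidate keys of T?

{A, B}, {A, C}, {A, D, E}, {B, D, E}, {C, D, E}

{A, B}⁺ = {A, B, C, D, E, F, G}, which is every attribute, so {A, B} is a candidate key.
{A, C}⁺ = {A, B, C, D, E, F, G}, which is every attribute, so {A, C} is a candidate key.
{A, D, E}⁺ = {A, B, C, D, E, F, G}, which is every attribute, so {A, D, E} is a candidate key.
{B, D, E}⁺ = {A, B, C, D, E, F, G}, which is every attribute, so {B, D, E} is a candidate key.
{C, D, E}⁺ = {A, B, C, D, E, F, G}, which is every attribute, so {C, D, E} is a candidate key.
Any other superkey properly contains one of these, so there are no further candidate keys.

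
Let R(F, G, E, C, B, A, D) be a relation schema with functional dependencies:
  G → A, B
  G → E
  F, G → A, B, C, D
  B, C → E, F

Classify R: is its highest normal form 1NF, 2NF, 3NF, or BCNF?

1NF

Candidate keys: {C, G}, {F, G}. Prime attributes: {C, F, G}.
For G → A, B we have {G}⁺ = {A, B, E, G}; {G} is not a superkey, so BCNF fails.
Because {A, B} are non-prime and the left side of G → A, B is not a superkey, the relation is not in 3NF.
Since {G} ⊂ {C, G} and {G}⁺ ⊇ {A, B, E} with {A, B, E} non-prime, there is a partial dependency; 2NF fails.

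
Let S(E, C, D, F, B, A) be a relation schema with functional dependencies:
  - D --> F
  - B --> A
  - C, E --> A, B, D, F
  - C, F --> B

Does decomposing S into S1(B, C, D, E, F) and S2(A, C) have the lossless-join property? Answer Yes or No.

No

The shared attributes are {C} and {C}⁺ = {C}.
The closure covers neither S1 nor S2 entirely; the join is not lossless.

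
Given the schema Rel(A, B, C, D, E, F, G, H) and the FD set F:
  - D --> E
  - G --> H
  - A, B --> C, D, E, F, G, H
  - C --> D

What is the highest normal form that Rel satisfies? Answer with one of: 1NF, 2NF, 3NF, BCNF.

Candidate key: {A, B}. Prime attributes: {A, B}.
D --> E breaks BCNF: {D}⁺ = {D, E}, so {D} is not a superkey.
D --> E determines the non-prime attribute {E} from a non-superkey — 3NF is violated.
Checking every proper subset of each key, none determines a non-prime attribute — 2NF is satisfied.

2NF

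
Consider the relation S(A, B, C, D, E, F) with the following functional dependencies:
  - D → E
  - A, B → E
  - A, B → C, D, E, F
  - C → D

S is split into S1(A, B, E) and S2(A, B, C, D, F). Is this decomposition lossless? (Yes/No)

Yes

The shared attributes are {A, B} and {A, B}⁺ = {A, B, C, D, E, F}.
S1 is contained in that closure, so S1 ∩ S2 → S1 holds and the join is lossless.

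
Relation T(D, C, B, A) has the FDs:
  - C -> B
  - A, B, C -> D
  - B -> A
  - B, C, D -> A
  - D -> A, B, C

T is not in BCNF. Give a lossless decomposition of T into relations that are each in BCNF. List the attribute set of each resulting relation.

Candidate keys of the original relation: {C}, {D}.
In {A, B, C, D}, {B} is not a superkey ({B}⁺ restricted to this set is {A, B}), so split on B -> A into {A, B} and {B, C, D}.
{A, B} has no BCNF violation.
{B, C, D} has no BCNF violation.

{A, B}; {B, C, D}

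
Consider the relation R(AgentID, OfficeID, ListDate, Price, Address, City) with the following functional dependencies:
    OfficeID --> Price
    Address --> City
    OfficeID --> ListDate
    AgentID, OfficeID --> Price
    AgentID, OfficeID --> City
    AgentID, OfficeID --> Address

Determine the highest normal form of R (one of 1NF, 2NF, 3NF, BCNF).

1NF

Candidate key: {AgentID, OfficeID}. Prime attributes: {AgentID, OfficeID}.
For OfficeID --> Price we have {OfficeID}⁺ = {ListDate, OfficeID, Price}; {OfficeID} is not a superkey, so BCNF fails.
Because {Price} is non-prime and the left side of OfficeID --> Price is not a superkey, the relation is not in 3NF.
{OfficeID} is a proper subset of the key {AgentID, OfficeID}, and {OfficeID}⁺ contains the non-prime attributes {ListDate, Price} — a partial dependency, so 2NF is violated.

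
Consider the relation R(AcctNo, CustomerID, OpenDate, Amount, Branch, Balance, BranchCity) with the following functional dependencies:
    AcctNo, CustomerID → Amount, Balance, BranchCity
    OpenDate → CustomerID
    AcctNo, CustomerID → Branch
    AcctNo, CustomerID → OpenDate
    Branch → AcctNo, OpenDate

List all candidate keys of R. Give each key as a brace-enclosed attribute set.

Closure of {Branch} is {AcctNo, Amount, Balance, Branch, BranchCity, CustomerID, OpenDate}, the whole schema; {Branch} is a candidate key.
Closure of {AcctNo, CustomerID} is {AcctNo, Amount, Balance, Branch, BranchCity, CustomerID, OpenDate}, the whole schema; {AcctNo, CustomerID} is a candidate key.
Closure of {AcctNo, OpenDate} is {AcctNo, Amount, Balance, Branch, BranchCity, CustomerID, OpenDate}, the whole schema; {AcctNo, OpenDate} is a candidate key.
Any other superkey properly contains one of these, so there are no further candidate keys.

{AcctNo, CustomerID}, {AcctNo, OpenDate}, {Branch}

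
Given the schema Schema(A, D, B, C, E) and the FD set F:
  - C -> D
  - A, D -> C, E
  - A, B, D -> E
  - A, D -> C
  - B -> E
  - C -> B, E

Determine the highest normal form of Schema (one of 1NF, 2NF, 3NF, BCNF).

Candidate keys: {A, C}, {A, D}. Prime attributes: {A, C, D}.
For C -> D we have {C}⁺ = {B, C, D, E}; {C} is not a superkey, so BCNF fails.
Because {E} is non-prime and the left side of B -> E is not a superkey, the relation is not in 3NF.
Since {C} ⊂ {A, C} and {C}⁺ ⊇ {B, E} with {B, E} non-prime, there is a partial dependency; 2NF fails.

1NF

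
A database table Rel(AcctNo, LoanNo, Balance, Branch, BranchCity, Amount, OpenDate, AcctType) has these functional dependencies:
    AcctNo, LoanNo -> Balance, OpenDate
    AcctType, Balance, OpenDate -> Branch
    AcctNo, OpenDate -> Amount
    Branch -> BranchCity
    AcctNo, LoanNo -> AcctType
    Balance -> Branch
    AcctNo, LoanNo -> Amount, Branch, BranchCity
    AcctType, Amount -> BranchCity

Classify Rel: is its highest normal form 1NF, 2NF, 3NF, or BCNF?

Candidate key: {AcctNo, LoanNo}. Prime attributes: {AcctNo, LoanNo}.
AcctType, Balance, OpenDate -> Branch breaks BCNF: {AcctType, Balance, OpenDate}⁺ = {AcctType, Balance, Branch, BranchCity, OpenDate}, so {AcctType, Balance, OpenDate} is not a superkey.
Because {Branch} is non-prime and the left side of AcctType, Balance, OpenDate -> Branch is not a superkey, the relation is not in 3NF.
No proper subset of a key has a non-prime attribute in its closure, so there is no partial dependency; 2NF holds.

2NF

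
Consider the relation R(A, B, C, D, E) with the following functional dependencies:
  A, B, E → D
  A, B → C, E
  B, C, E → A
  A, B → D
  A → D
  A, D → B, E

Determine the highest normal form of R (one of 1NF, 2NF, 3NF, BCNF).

BCNF

Candidate keys: {A}, {B, C, E}. Prime attributes: {A, B, C, E}.
Each dependency's left side is a superkey — BCNF holds.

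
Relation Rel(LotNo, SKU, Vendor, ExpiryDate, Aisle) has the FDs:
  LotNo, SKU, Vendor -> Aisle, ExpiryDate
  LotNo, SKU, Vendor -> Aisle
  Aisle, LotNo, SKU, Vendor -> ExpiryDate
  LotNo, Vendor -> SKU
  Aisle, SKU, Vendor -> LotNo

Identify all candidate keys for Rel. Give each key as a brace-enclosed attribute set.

No FD produces {Vendor}, so it must be in every candidate key.
{LotNo, Vendor}⁺ = {Aisle, ExpiryDate, LotNo, SKU, Vendor} — all of the relation — so {LotNo, Vendor} is a candidate key.
{Aisle, SKU, Vendor}⁺ = {Aisle, ExpiryDate, LotNo, SKU, Vendor} — all of the relation — so {Aisle, SKU, Vendor} is a candidate key.
No proper subset of any of these is a key, and no other minimal superkey exists.

{Aisle, SKU, Vendor}, {LotNo, Vendor}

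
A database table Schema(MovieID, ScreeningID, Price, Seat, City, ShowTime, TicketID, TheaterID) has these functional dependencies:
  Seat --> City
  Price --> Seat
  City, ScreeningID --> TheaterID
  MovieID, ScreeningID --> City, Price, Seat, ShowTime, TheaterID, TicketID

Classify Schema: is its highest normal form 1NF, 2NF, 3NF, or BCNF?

2NF

Candidate key: {MovieID, ScreeningID}. Prime attributes: {MovieID, ScreeningID}.
Seat --> City: {Seat}⁺ = {City, Seat}, which is not all of the attributes, so the left side is not a superkey — BCNF is violated.
Seat --> City determines the non-prime attribute {City} from a non-superkey — 3NF is violated.
Checking every proper subset of each key, none determines a non-prime attribute — 2NF is satisfied.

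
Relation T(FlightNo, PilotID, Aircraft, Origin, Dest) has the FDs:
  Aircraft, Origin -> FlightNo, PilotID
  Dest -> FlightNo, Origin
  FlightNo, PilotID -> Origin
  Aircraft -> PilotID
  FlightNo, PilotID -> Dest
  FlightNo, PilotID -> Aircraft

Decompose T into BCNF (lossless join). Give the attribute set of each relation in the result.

Candidate keys of the original relation: {Aircraft, Dest}, {Aircraft, FlightNo}, {Aircraft, Origin}, {Dest, PilotID}, {FlightNo, PilotID}.
In {Aircraft, Dest, FlightNo, Origin, PilotID}, {Dest} is not a superkey ({Dest}⁺ restricted to this set is {Dest, FlightNo, Origin}), so split on Dest -> FlightNo, Origin into {Dest, FlightNo, Origin} and {Aircraft, Dest, PilotID}.
{Dest, FlightNo, Origin} is in BCNF.
In {Aircraft, Dest, PilotID}, {Aircraft} is not a superkey ({Aircraft}⁺ restricted to this set is {Aircraft, PilotID}), so split on Aircraft -> PilotID into {Aircraft, PilotID} and {Aircraft, Dest}.
{Aircraft, PilotID} is in BCNF.
{Aircraft, Dest} is in BCNF.

{Aircraft, Dest}; {Aircraft, PilotID}; {Dest, FlightNo, Origin}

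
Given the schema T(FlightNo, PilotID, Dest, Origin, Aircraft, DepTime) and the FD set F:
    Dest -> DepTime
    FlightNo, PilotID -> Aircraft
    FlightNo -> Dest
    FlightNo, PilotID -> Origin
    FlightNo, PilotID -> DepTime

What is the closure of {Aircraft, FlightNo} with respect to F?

Start with {Aircraft, FlightNo}.
FlightNo -> Dest applies; add {Dest} → now {Aircraft, Dest, FlightNo}.
Dest -> DepTime applies; add {DepTime} → now {Aircraft, DepTime, Dest, FlightNo}.
No further FD applies.

{Aircraft, DepTime, Dest, FlightNo}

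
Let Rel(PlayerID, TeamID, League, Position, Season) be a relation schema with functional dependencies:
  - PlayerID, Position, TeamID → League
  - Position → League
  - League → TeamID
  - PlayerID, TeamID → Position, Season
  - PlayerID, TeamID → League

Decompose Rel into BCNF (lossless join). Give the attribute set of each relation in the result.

{League, Position}; {League, TeamID}; {PlayerID, Position, Season}

Candidate keys of the original relation: {League, PlayerID}, {PlayerID, Position}, {PlayerID, TeamID}.
{League, PlayerID, Position, Season, TeamID}: {Position} determines {League, Position, TeamID} here but is not a superkey — split on Position → League, TeamID, giving {League, Position, TeamID} and {PlayerID, Position, Season}.
{League, Position, TeamID}: {League} determines {League, TeamID} here but is not a superkey — split on League → TeamID, giving {League, TeamID} and {League, Position}.
{League, TeamID}: every determinant is a superkey — BCNF.
{League, Position}: every determinant is a superkey — BCNF.
{PlayerID, Position, Season}: every determinant is a superkey — BCNF.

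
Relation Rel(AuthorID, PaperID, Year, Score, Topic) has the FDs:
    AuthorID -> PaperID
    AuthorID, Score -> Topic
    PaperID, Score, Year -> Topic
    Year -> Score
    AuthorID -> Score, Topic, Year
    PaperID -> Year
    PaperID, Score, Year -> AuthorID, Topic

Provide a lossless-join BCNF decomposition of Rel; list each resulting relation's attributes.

{AuthorID, PaperID, Topic, Year}; {Score, Year}

Candidate keys of the original relation: {AuthorID}, {PaperID}.
Within {AuthorID, PaperID, Score, Topic, Year}: {Year}⁺ ∩ {AuthorID, PaperID, Score, Topic, Year} = {Score, Year}, not the whole set, so Year -> Score violates BCNF; decompose into {Score, Year} and {AuthorID, PaperID, Topic, Year}.
{Score, Year} is in BCNF.
{AuthorID, PaperID, Topic, Year} is in BCNF.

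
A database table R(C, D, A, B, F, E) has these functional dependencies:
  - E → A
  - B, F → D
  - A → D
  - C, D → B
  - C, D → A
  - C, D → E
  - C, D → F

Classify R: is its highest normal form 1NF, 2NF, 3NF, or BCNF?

3NF

Candidate keys: {A, C}, {B, C, F}, {C, D}, {C, E}. Prime attributes: {A, B, C, D, E, F}.
E → A breaks BCNF: {E}⁺ = {A, D, E}, so {E} is not a superkey.
Since {A} ⊆ prime attributes and every other non-superkey FD also has a prime right side, the schema is in 3NF.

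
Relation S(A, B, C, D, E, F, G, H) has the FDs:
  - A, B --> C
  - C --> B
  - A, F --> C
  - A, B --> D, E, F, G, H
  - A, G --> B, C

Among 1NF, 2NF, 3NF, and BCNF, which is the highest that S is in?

3NF

Candidate keys: {A, B}, {A, C}, {A, F}, {A, G}. Prime attributes: {A, B, C, F, G}.
C --> B: {C}⁺ = {B, C}, which is not all of the attributes, so the left side is not a superkey — BCNF is violated.
Since {B} ⊆ prime attributes and every other non-superkey FD also has a prime right side, the schema is in 3NF.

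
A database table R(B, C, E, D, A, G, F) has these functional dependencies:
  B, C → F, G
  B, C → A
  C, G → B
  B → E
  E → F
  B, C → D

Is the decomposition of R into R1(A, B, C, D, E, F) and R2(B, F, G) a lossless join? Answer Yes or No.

No

The shared attributes are {B, F} and {B, F}⁺ = {B, E, F}.
Neither R1 nor R2 is contained in that closure, so the decomposition is lossy.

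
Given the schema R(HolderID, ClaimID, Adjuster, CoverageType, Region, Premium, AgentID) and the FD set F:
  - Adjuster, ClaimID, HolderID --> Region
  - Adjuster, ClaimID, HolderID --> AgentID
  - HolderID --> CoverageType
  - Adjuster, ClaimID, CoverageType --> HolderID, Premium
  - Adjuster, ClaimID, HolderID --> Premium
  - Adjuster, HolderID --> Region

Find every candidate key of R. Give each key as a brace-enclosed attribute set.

{Adjuster, ClaimID} never appear on the right of any FD, so every key must include all of them.
{Adjuster, ClaimID, CoverageType}⁺ = {Adjuster, AgentID, ClaimID, CoverageType, HolderID, Premium, Region}, which is every attribute, so {Adjuster, ClaimID, CoverageType} is a candidate key.
{Adjuster, ClaimID, HolderID}⁺ = {Adjuster, AgentID, ClaimID, CoverageType, HolderID, Premium, Region}, which is every attribute, so {Adjuster, ClaimID, HolderID} is a candidate key.
These are minimal and exhaustive — every other superkey contains one of them.

{Adjuster, ClaimID, CoverageType}, {Adjuster, ClaimID, HolderID}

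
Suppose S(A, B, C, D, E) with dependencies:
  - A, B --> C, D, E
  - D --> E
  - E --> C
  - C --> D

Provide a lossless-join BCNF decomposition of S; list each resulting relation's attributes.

Candidate key of the original relation: {A, B}.
{A, B, C, D, E}: {D} determines {C, D, E} here but is not a superkey — split on D --> C, E, giving {C, D, E} and {A, B, D}.
{C, D, E}: every determinant is a superkey — BCNF.
{A, B, D}: every determinant is a superkey — BCNF.

{A, B, D}; {C, D, E}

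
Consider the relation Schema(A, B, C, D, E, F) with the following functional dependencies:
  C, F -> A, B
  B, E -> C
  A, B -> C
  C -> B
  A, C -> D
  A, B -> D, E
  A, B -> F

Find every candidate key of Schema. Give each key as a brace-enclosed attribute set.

{A, B}, {A, C}, {B, E, F}, {C, F}

Closure of {A, B} is {A, B, C, D, E, F}, the whole schema; {A, B} is a candidate key.
Closure of {A, C} is {A, B, C, D, E, F}, the whole schema; {A, C} is a candidate key.
Closure of {C, F} is {A, B, C, D, E, F}, the whole schema; {C, F} is a candidate key.
Closure of {B, E, F} is {A, B, C, D, E, F}, the whole schema; {B, E, F} is a candidate key.
No proper subset of any of these is a key, and no other minimal superkey exists.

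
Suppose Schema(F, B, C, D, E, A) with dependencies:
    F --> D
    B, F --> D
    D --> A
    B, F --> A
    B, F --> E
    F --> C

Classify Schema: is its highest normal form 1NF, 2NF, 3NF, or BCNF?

1NF

Candidate key: {B, F}. Prime attributes: {B, F}.
F --> D breaks BCNF: {F}⁺ = {A, C, D, F}, so {F} is not a superkey.
F --> D has non-prime {D} on the right and a non-superkey on the left, so 3NF fails.
{F} is a proper subset of the key {B, F}, and {F}⁺ contains the non-prime attributes {A, C, D} — a partial dependency, so 2NF is violated.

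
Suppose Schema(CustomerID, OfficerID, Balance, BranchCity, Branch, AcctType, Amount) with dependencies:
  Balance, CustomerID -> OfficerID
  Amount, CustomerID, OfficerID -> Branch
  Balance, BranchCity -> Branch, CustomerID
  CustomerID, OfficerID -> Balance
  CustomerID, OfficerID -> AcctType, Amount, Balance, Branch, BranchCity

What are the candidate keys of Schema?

{Balance, BranchCity} is a candidate key since {Balance, BranchCity}⁺ = {AcctType, Amount, Balance, Branch, BranchCity, CustomerID, OfficerID} covers every attribute.
{Balance, CustomerID} is a candidate key since {Balance, CustomerID}⁺ = {AcctType, Amount, Balance, Branch, BranchCity, CustomerID, OfficerID} covers every attribute.
{CustomerID, OfficerID} is a candidate key since {CustomerID, OfficerID}⁺ = {AcctType, Amount, Balance, Branch, BranchCity, CustomerID, OfficerID} covers every attribute.
Any other superkey properly contains one of these, so there are no further candidate keys.

{Balance, BranchCity}, {Balance, CustomerID}, {CustomerID, OfficerID}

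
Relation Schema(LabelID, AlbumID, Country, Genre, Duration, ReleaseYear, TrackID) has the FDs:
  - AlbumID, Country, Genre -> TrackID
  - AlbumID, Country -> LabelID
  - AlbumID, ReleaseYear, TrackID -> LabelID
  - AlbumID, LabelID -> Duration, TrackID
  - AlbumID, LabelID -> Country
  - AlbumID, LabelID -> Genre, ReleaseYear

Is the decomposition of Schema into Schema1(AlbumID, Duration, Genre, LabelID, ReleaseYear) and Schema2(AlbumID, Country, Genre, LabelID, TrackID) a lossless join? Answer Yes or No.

Yes

Schema1 ∩ Schema2 = {AlbumID, Genre, LabelID}; its closure under F is {AlbumID, Country, Duration, Genre, LabelID, ReleaseYear, TrackID}.
Since Schema1 ⊆ {AlbumID, Country, Duration, Genre, LabelID, ReleaseYear, TrackID}, the intersection is a superkey of Schema1; the decomposition is lossless.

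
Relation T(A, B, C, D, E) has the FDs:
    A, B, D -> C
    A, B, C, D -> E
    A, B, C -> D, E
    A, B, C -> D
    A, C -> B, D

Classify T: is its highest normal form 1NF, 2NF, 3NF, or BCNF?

BCNF

Candidate keys: {A, B, D}, {A, C}. Prime attributes: {A, B, C, D}.
The left-hand side of every FD is a superkey, so BCNF is satisfied.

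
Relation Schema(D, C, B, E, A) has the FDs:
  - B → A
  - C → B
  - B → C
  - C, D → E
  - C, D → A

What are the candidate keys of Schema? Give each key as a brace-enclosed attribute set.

{D} never appears on the right of any FD, so every key must include it.
{B, D}⁺ = {A, B, C, D, E}, which is every attribute, so {B, D} is a candidate key.
{C, D}⁺ = {A, B, C, D, E}, which is every attribute, so {C, D} is a candidate key.
These are minimal and exhaustive — every other superkey contains one of them.

{B, D}, {C, D}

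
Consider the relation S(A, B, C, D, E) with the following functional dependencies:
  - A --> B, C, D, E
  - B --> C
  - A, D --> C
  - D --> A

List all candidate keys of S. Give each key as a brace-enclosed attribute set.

Closure of {A} is {A, B, C, D, E}, the whole schema; {A} is a candidate key.
Closure of {D} is {A, B, C, D, E}, the whole schema; {D} is a candidate key.
These are minimal and exhaustive — every other superkey contains one of them.

{A}, {D}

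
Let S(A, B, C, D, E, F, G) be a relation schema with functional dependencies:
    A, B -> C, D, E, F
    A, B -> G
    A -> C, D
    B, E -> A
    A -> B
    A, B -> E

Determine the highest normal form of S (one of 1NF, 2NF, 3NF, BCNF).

Candidate keys: {A}, {B, E}. Prime attributes: {A, B, E}.
Every FD has a superkey on the left, so the relation is in BCNF.

BCNF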